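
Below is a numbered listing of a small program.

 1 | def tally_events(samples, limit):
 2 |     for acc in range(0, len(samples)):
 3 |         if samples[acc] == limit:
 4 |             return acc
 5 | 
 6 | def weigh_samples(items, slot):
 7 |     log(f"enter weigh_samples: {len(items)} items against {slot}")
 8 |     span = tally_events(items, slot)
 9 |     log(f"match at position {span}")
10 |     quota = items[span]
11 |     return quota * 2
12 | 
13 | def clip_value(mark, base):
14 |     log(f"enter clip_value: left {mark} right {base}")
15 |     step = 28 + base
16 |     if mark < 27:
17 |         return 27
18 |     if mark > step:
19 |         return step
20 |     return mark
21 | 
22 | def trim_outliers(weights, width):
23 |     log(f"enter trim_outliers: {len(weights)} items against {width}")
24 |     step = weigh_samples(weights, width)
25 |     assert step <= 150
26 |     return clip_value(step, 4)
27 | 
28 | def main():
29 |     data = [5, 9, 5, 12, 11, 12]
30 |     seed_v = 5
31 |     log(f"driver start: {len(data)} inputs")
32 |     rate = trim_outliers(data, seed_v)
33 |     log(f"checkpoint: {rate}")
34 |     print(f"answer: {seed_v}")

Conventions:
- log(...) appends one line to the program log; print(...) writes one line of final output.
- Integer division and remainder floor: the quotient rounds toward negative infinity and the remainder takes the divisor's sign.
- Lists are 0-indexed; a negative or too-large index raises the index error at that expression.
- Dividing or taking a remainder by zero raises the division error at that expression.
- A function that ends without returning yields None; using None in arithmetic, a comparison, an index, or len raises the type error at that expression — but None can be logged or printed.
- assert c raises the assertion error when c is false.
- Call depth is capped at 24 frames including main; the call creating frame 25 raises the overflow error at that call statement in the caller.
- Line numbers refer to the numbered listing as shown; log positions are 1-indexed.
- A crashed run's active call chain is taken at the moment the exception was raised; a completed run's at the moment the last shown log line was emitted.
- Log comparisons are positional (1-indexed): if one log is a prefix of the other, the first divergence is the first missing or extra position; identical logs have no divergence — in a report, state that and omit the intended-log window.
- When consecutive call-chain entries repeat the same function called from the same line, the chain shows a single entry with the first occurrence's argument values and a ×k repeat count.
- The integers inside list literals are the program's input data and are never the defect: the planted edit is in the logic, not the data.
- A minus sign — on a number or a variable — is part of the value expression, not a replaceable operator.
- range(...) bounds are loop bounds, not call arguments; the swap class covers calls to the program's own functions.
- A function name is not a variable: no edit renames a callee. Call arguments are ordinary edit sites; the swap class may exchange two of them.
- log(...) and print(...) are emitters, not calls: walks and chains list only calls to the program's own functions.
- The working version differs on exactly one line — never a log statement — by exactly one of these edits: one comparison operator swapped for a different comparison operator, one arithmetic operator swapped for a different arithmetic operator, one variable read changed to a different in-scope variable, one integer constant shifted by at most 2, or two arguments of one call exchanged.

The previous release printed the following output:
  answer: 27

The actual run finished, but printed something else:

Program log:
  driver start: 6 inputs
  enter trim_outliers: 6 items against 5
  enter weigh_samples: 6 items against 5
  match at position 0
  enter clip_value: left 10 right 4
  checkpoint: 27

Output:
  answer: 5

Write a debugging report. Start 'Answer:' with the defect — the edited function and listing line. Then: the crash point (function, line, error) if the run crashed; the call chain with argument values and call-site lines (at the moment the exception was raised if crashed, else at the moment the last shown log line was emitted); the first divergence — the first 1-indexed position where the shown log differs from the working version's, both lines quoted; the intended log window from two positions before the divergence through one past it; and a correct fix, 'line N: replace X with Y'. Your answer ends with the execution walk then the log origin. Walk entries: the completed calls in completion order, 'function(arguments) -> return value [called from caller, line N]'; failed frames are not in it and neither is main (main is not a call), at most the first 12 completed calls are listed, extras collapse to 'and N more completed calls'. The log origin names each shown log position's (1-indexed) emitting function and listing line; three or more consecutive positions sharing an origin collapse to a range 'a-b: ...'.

Answer: the defect is in main at line 34.
Key observation: The logs agree in full; only the final output differs.
Call chain: main.
First divergence: none; the two logs match at every position.
Execution walk:
  tally_events([5, 9, 5, 12, 11, 12], 5) -> 0  [called from weigh_samples, line 8]
  weigh_samples([5, 9, 5, 12, 11, 12], 5) -> 10  [called from trim_outliers, line 24]
  clip_value(10, 4) -> 27  [called from trim_outliers, line 26]
  trim_outliers([5, 9, 5, 12, 11, 12], 5) -> 27  [called from main, line 32]
Origin of each log line:
  1: emitted by main (line 31)
  2: emitted by trim_outliers (line 23)
  3: emitted by weigh_samples (line 7)
  4: emitted by weigh_samples (line 9)
  5: emitted by clip_value (line 14)
  6: emitted by main (line 33)
A correct fix: line 34: replace `seed_v` with `rate`.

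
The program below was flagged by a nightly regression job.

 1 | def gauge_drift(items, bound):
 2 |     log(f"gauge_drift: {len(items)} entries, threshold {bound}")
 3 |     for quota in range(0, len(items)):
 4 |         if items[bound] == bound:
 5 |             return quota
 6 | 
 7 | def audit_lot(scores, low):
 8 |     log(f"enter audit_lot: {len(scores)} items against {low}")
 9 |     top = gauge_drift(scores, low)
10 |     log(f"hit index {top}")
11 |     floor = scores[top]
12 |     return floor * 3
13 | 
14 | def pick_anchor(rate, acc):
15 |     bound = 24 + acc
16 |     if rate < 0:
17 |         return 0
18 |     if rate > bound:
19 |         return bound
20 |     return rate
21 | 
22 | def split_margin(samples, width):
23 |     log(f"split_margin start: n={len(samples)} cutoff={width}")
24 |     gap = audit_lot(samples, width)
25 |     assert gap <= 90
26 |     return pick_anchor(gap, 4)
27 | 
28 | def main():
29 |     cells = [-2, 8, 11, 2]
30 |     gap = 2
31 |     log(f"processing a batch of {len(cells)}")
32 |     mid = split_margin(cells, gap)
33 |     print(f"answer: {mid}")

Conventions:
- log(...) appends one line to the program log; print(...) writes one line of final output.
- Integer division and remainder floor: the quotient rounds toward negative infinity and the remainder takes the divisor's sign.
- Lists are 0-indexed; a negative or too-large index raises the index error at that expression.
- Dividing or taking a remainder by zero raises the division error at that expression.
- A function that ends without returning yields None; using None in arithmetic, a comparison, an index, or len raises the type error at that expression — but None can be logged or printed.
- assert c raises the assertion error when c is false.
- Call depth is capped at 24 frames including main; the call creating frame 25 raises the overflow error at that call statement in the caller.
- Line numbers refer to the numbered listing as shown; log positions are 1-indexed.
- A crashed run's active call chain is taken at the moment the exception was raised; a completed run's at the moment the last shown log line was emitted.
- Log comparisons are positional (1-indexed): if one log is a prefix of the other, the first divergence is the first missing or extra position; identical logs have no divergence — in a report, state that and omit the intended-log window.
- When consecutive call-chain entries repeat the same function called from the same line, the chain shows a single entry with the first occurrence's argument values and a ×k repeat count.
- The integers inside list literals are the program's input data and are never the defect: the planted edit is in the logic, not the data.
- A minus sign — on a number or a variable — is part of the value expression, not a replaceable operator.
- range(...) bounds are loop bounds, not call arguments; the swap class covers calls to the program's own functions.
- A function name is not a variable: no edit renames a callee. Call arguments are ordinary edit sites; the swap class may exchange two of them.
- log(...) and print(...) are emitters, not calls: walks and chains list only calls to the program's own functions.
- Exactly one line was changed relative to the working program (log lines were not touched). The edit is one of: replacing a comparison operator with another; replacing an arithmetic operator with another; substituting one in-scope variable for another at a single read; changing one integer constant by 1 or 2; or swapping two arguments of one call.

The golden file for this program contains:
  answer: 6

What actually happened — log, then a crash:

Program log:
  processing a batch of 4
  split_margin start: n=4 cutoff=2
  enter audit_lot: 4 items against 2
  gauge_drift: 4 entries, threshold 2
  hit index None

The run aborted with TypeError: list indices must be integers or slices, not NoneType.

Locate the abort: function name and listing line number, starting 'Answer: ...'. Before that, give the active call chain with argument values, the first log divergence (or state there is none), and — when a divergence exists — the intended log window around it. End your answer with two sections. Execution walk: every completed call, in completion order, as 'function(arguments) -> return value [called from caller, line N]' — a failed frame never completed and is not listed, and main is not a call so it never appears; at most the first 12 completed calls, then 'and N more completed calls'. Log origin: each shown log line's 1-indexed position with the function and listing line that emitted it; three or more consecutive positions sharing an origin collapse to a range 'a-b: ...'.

Answer: the error was raised in audit_lot, line 11.
Key observation: At log position 5 the runs split — shown 'hit index None', but the working version logs 'hit index 3'.
Call chain: main -> split_margin([-2, 8, 11, 2], 2) (called at line 32) -> audit_lot([-2, 8, 11, 2], 2) (called at line 24).
First divergence: position 5 — the shown line 'hit index None' should read 'hit index 3'.
Intended log window:
  3: enter audit_lot: 4 items against 2
  4: gauge_drift: 4 entries, threshold 2
  5: hit index 3
Execution walk:
  gauge_drift([-2, 8, 11, 2], 2) -> None  [called from audit_lot, line 9]
Log origin:
  1: from main, line 31
  2: from split_margin, line 23
  3: from audit_lot, line 8
  4: from gauge_drift, line 2
  5: from audit_lot, line 10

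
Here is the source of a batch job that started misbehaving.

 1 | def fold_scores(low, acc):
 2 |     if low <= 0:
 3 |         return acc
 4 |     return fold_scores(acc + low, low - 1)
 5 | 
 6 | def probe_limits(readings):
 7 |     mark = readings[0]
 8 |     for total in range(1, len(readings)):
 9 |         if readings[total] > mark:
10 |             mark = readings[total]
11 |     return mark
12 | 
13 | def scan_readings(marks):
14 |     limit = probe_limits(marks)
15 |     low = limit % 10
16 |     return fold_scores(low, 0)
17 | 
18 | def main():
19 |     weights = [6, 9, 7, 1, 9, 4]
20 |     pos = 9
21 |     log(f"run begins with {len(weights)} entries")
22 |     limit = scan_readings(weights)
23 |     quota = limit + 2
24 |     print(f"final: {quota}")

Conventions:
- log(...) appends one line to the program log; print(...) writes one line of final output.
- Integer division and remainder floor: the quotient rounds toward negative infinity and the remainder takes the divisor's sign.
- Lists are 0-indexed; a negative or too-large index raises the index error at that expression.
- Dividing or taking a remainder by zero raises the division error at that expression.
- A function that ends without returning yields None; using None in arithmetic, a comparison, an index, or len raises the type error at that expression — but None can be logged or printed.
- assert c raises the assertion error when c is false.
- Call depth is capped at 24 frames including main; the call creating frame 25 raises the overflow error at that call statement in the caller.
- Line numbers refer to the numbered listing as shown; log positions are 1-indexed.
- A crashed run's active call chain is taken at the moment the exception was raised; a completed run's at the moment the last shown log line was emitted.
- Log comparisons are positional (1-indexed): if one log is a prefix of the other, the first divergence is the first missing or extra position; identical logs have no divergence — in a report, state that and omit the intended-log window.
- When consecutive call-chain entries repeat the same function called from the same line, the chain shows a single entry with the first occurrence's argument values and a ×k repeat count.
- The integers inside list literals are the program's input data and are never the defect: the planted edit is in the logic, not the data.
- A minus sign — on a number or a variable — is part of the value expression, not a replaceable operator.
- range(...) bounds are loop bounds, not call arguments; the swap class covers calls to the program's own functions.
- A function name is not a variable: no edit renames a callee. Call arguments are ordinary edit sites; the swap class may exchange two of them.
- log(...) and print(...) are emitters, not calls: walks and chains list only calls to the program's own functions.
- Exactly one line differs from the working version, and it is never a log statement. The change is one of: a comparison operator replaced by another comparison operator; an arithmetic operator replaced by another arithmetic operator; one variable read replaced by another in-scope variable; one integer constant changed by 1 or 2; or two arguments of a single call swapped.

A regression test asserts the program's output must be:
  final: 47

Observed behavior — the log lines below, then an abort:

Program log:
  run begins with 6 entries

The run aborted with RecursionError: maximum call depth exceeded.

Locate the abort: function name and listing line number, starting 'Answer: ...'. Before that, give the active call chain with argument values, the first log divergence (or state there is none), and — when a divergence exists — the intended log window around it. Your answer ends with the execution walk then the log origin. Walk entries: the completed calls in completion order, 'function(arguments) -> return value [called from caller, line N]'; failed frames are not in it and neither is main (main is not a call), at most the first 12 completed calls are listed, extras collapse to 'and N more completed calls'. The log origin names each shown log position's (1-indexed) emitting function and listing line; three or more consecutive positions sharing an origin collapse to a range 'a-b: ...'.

Answer: the error was raised in fold_scores, line 4.
Core observation: All emitted log lines are correct; the crash alone marks the defect.
Call chain: main -> scan_readings([6, 9, 7, 1, 9, 4]) (called at line 22) -> fold_scores(9, 0) (called at line 16) -> fold_scores(9, 8) (called at line 4) ×21.
First divergence: none (the log streams are identical).
Execution walk:
  probe_limits([6, 9, 7, 1, 9, 4]) -> 9  [called from scan_readings, line 14]
Log origins:
  1: logged in main at line 21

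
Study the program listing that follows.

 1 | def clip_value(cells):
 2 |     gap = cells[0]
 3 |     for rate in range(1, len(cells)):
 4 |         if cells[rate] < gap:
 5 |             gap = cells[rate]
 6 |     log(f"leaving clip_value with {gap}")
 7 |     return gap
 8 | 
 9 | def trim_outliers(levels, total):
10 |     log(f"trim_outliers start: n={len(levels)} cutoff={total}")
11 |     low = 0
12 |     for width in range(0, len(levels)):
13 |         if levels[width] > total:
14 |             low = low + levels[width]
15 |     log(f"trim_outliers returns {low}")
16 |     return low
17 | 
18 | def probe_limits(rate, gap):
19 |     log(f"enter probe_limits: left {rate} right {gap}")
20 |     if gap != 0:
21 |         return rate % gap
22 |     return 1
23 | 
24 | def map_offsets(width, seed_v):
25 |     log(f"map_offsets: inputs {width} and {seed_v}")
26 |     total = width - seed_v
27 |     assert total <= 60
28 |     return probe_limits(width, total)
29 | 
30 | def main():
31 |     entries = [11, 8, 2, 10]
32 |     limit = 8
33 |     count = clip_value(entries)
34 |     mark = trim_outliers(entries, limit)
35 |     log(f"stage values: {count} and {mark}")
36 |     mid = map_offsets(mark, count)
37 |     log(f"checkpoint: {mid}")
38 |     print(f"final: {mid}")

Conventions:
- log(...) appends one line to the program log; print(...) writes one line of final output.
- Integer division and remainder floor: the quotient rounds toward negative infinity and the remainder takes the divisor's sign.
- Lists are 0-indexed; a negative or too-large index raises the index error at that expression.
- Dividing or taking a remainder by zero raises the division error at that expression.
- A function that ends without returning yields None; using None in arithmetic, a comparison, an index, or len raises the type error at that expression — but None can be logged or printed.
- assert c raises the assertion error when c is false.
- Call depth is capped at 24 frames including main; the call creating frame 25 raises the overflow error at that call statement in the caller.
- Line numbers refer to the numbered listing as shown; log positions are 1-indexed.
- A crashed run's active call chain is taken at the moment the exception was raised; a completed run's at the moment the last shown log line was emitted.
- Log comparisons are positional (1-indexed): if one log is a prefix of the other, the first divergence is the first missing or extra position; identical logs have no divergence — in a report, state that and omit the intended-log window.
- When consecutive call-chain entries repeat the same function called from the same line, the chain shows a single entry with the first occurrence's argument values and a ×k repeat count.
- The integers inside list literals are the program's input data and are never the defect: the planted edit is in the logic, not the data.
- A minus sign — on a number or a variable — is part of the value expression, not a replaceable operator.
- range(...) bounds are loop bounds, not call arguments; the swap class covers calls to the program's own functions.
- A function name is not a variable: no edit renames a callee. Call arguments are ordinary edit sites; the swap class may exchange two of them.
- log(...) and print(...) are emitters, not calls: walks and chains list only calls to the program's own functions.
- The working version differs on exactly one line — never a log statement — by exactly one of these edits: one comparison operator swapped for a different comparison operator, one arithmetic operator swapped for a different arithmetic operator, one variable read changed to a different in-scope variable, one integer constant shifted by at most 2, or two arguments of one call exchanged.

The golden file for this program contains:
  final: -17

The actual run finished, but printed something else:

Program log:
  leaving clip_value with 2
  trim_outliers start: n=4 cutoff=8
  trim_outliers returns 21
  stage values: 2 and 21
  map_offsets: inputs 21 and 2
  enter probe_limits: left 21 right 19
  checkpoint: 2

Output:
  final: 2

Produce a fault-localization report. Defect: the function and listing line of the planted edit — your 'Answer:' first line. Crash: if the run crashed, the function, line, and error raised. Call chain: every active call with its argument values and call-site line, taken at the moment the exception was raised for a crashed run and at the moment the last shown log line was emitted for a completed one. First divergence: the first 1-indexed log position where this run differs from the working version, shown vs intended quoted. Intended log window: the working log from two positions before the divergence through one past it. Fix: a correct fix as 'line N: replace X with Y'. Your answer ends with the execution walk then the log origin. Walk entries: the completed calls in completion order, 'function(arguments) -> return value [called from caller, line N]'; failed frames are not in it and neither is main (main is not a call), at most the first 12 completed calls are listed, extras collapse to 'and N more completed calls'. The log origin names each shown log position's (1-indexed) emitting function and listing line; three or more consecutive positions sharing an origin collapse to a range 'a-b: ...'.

Answer: the defect is in main at line 36.
The tell: Position 5 is the first bad log line: 'map_offsets: inputs 21 and 2' should read 'map_offsets: inputs 2 and 21'.
Call chain: main.
First divergence: position 5 — the shown line 'map_offsets: inputs 21 and 2' should read 'map_offsets: inputs 2 and 21'.
Intended log window:
  3: trim_outliers returns 21
  4: stage values: 2 and 21
  5: map_offsets: inputs 2 and 21
  6: enter probe_limits: left 2 right -19
Execution walk:
  clip_value([11, 8, 2, 10]) -> 2  [called from main, line 33]
  trim_outliers([11, 8, 2, 10], 8) -> 21  [called from main, line 34]
  probe_limits(21, 19) -> 2  [called from map_offsets, line 28]
  map_offsets(21, 2) -> 2  [called from main, line 36]
Log line origins:
  1: emitted by clip_value (line 6)
  2: emitted by trim_outliers (line 10)
  3: emitted by trim_outliers (line 15)
  4: emitted by main (line 35)
  5: emitted by map_offsets (line 25)
  6: emitted by probe_limits (line 19)
  7: emitted by main (line 37)
A correct fix: line 36: replace `map_offsets(mark, count)` with `map_offsets(count, mark)`.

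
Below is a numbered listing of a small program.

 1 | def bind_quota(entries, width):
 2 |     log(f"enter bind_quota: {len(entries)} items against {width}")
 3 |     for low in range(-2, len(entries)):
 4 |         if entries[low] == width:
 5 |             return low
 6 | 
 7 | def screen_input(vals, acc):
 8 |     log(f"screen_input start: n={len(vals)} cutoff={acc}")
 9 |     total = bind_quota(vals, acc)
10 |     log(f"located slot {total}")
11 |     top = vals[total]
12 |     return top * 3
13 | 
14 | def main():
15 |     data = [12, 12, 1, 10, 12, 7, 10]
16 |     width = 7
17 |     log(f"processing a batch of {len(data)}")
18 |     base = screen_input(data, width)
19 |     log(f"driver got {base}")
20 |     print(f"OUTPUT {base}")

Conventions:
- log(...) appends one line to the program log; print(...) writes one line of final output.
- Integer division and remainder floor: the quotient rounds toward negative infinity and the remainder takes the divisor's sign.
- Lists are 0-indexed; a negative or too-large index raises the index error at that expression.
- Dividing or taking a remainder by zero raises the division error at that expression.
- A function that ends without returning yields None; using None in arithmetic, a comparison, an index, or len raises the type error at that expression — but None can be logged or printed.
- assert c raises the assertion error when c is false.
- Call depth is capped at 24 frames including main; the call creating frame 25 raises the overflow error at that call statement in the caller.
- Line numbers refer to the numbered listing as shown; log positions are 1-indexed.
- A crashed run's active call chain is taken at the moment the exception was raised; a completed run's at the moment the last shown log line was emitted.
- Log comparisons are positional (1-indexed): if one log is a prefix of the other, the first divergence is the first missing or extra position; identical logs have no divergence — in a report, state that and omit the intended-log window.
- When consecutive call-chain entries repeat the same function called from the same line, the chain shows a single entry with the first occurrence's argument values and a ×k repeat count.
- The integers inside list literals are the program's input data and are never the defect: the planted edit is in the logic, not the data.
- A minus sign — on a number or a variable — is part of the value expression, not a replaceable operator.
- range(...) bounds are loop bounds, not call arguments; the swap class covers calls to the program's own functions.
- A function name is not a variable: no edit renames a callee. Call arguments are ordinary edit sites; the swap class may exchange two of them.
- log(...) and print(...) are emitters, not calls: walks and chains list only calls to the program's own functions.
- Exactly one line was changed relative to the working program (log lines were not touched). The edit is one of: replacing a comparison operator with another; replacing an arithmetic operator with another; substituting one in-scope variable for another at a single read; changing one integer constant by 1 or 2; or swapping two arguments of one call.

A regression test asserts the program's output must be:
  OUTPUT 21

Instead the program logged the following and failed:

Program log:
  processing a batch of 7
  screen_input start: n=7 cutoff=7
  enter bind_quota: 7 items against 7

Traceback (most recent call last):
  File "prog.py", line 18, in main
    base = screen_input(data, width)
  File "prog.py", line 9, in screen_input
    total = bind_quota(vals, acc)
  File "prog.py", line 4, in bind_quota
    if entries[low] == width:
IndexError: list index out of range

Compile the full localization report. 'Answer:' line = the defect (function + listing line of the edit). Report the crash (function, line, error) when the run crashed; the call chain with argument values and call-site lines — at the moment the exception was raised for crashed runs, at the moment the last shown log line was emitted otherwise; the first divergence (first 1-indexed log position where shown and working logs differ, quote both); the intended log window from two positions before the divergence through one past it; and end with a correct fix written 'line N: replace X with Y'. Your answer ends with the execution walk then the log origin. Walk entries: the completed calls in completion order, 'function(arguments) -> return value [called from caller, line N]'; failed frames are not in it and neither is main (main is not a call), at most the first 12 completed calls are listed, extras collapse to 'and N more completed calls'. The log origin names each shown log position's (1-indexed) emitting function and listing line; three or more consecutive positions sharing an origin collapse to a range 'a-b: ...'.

Answer: the defect is in bind_quota at line 3.
Key observation: The shown log is a 3-line prefix of the intended one, whose next entry is 'located slot 5'.
Crash: bind_quota, line 4, IndexError.
Call chain: main -> screen_input([12, 12, 1, 10, 12, 7, 10], 7) (called at line 18) -> bind_quota([12, 12, 1, 10, 12, 7, 10], 7) (called at line 9).
First divergence: position 4 — after 3 matching lines the faulty run goes silent; intended next line 'located slot 5'.
Intended log window:
  2: screen_input start: n=7 cutoff=7
  3: enter bind_quota: 7 items against 7
  4: located slot 5
  5: driver got 21
Execution walk:
  (no call completed)
Log origins:
  1: logged in main at line 17
  2: logged in screen_input at line 8
  3: logged in bind_quota at line 2
A correct fix: line 3: replace `-2` with `0`.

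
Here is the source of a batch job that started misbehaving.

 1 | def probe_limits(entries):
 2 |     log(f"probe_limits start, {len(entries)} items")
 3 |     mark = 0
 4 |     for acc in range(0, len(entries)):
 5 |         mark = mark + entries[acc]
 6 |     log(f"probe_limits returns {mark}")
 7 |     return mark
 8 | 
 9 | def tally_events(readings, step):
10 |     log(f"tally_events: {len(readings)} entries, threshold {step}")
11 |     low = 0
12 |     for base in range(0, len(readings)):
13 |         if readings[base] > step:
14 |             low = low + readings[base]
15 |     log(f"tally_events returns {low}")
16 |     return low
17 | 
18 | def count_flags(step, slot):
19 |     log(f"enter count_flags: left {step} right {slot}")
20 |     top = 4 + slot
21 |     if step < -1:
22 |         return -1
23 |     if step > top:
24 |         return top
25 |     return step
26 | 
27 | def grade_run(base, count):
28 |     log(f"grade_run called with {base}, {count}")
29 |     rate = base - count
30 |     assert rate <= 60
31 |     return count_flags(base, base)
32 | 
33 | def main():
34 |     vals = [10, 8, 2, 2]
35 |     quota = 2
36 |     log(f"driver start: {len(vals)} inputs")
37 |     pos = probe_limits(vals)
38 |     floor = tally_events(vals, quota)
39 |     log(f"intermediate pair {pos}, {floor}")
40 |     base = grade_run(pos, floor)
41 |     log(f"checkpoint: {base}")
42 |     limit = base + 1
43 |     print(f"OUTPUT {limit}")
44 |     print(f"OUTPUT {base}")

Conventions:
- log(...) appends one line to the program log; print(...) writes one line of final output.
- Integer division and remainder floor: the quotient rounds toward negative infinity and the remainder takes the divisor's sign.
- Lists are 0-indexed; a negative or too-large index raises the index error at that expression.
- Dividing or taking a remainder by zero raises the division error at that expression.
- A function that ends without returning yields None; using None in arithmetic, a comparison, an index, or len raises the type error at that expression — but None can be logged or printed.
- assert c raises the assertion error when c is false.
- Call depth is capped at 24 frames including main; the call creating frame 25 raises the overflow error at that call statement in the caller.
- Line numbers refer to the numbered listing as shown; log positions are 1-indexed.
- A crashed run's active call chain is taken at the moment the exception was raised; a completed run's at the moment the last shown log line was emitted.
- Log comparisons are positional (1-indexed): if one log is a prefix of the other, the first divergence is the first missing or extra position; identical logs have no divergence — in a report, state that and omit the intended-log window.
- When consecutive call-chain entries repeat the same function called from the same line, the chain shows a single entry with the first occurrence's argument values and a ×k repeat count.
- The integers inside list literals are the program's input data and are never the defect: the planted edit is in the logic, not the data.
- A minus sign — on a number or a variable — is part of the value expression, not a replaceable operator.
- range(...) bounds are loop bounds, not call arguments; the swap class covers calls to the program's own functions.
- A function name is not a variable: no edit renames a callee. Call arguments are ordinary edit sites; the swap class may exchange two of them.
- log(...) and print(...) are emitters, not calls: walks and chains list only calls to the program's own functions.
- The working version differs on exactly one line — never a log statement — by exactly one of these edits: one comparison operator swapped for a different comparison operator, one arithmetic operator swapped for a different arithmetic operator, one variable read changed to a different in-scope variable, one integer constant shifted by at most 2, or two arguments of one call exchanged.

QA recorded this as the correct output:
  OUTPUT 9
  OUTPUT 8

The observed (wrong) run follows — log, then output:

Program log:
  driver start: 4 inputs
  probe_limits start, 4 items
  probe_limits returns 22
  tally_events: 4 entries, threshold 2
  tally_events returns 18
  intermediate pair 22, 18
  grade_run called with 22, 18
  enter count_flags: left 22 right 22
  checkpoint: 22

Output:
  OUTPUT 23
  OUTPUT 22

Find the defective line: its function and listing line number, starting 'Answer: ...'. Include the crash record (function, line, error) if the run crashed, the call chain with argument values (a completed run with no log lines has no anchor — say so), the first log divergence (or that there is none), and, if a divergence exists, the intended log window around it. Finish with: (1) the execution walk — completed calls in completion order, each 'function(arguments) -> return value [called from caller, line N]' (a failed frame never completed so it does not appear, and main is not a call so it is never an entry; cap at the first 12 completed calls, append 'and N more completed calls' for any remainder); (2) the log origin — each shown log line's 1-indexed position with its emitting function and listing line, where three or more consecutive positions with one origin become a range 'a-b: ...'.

Answer: the defect is in grade_run at line 31.
Key observation: Log line 8 is where behavior first shows: 'enter count_flags: left 22 right 22' appears instead of 'enter count_flags: left 22 right 4'.
Call chain: main.
First divergence: position 8 — the shown line 'enter count_flags: left 22 right 22' should read 'enter count_flags: left 22 right 4'.
Intended log window:
  6: intermediate pair 22, 18
  7: grade_run called with 22, 18
  8: enter count_flags: left 22 right 4
  9: checkpoint: 8
Execution walk:
  probe_limits([10, 8, 2, 2]) -> 22  [called from main, line 37]
  tally_events([10, 8, 2, 2], 2) -> 18  [called from main, line 38]
  count_flags(22, 22) -> 22  [called from grade_run, line 31]
  grade_run(22, 18) -> 22  [called from main, line 40]
Log line origins:
  1: emitted by main (line 36)
  2: emitted by probe_limits (line 2)
  3: emitted by probe_limits (line 6)
  4: emitted by tally_events (line 10)
  5: emitted by tally_events (line 15)
  6: emitted by main (line 39)
  7: emitted by grade_run (line 28)
  8: emitted by count_flags (line 19)
  9: emitted by main (line 41)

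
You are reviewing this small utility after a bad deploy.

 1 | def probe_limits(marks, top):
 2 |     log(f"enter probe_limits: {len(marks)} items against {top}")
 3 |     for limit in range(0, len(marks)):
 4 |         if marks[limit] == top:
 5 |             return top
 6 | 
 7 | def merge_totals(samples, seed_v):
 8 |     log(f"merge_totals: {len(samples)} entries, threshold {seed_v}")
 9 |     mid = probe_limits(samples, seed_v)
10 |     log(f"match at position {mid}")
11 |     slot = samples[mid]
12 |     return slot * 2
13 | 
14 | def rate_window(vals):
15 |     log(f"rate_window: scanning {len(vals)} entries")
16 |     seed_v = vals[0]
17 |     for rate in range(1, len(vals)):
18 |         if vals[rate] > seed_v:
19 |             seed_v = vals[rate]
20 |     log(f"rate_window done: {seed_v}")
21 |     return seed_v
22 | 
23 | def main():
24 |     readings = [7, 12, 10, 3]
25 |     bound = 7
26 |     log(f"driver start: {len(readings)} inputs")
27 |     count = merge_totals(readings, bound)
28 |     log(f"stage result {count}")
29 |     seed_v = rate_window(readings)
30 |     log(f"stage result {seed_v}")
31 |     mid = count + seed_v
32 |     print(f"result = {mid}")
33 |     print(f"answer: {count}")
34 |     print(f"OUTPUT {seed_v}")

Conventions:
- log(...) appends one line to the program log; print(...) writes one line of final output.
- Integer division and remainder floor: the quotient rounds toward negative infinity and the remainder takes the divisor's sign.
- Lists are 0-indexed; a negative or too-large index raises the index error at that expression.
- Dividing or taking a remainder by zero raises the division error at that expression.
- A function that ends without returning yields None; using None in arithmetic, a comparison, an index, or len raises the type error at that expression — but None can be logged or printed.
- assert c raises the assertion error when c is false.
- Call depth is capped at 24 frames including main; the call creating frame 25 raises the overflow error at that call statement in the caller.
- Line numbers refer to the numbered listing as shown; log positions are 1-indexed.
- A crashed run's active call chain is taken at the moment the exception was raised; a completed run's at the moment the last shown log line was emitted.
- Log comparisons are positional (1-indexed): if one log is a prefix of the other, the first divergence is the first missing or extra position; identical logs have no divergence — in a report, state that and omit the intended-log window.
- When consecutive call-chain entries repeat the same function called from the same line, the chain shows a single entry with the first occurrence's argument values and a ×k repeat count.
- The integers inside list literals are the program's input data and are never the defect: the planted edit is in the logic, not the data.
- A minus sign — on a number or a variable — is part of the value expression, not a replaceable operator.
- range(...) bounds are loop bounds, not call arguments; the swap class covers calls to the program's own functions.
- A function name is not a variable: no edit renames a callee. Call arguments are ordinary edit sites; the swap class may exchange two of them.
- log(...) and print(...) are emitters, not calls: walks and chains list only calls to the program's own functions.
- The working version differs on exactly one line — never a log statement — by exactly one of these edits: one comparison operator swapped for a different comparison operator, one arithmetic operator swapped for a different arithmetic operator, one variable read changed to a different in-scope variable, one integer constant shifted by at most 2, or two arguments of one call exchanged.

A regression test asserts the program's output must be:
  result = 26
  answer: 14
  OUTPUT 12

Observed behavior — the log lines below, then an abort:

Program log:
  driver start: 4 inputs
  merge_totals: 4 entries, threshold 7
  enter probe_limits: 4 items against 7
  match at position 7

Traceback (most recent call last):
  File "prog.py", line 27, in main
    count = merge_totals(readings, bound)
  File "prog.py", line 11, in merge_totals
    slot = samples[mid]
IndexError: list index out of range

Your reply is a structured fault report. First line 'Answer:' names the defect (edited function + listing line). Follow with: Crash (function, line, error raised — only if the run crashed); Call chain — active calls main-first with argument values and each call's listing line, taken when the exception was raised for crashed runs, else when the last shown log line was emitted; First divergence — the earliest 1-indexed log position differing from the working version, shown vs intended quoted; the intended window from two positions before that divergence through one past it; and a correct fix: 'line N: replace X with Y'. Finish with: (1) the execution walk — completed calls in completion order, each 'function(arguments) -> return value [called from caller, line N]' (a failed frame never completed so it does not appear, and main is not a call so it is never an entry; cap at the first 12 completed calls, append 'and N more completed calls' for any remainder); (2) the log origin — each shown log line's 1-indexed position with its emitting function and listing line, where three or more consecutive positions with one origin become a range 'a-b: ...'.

Answer: the defect is in probe_limits at line 5.
The tell: Log line 4 is where behavior first shows: 'match at position 7' appears instead of 'match at position 0'.
Crash: merge_totals, line 11, IndexError.
Call chain: main -> merge_totals([7, 12, 10, 3], 7) (called at line 27).
First divergence: at position 4 the run shows 'match at position 7' where the working version logs 'match at position 0'.
Intended log window:
  2: merge_totals: 4 entries, threshold 7
  3: enter probe_limits: 4 items against 7
  4: match at position 0
  5: stage result 14
Execution walk:
  probe_limits([7, 12, 10, 3], 7) -> 7  [called from merge_totals, line 9]
Origin of each log line:
  1 — main, line 26
  2 — merge_totals, line 8
  3 — probe_limits, line 2
  4 — merge_totals, line 10
A correct fix: line 5: replace `top` with `limit`.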